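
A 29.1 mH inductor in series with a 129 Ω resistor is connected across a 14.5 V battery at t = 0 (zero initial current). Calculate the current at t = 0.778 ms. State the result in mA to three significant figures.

I ≈ 109 mA

τ = L/R = 2.910×10^-2/129 = 2.256×10^-4 s; final current I_∞ = ε/R = 14.5/129 = 0.1124 A.
I(t) = I_∞(1 − e^(−t/τ)) with t/τ = 3.449.
I = (0.1124)(1 − e^(−3.449)) = 0.1088 A.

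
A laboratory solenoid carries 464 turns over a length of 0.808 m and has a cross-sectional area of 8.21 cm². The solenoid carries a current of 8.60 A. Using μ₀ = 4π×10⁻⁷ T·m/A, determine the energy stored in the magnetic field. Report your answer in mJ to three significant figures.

A = 8.21 cm² = 8.210×10^-4 m².
L = μ₀N²A/ℓ = (4π×10⁻⁷)(464)²(8.210×10^-4)/(0.808) = 2.749×10^-4 H.
U = ½LI² = ½(2.749×10^-4)(8.60)² = 1.017×10^-2 J.

U ≈ 10.2 mJ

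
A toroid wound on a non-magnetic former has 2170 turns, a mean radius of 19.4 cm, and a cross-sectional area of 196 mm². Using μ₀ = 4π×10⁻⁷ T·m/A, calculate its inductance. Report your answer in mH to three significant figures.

For a thin toroid, L = μ₀N²A/(2πR).
L = (4π×10⁻⁷)(2170)²(1.960×10^-4) / (2π×0.194 m) = 9.5149×10^-4 H.

L ≈ 0.951 mH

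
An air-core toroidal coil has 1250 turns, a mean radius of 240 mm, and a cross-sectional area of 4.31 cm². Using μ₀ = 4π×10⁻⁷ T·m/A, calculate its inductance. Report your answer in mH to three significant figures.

For a thin toroid, L = μ₀N²A/(2πR).
L = (4π×10⁻⁷)(1250)²(4.310×10^-4) / (2π×0.24 m) = 5.612×10^-4 H.

L ≈ 0.561 mH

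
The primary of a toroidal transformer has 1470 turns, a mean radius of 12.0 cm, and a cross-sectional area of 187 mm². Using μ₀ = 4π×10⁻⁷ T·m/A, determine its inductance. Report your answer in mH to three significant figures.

L ≈ 0.673 mH

For a thin toroid, L = μ₀N²A/(2πR).
L = (4π×10⁻⁷)(1470)²(1.870×10^-4) / (2π×0.12 m) = 6.7348×10^-4 H.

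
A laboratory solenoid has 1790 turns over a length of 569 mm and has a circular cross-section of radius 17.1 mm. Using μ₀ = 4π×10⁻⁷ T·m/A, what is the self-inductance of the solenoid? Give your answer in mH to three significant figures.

A = πr² = π(1.710×10^-2 m)² = 9.186×10^-4 m².
For a long solenoid, L = μ₀N²A/ℓ.
L = (4π×10⁻⁷)(1790)²(9.186×10^-4)/(0.569 m) = 6.500×10^-3 H.

L ≈ 6.50 mH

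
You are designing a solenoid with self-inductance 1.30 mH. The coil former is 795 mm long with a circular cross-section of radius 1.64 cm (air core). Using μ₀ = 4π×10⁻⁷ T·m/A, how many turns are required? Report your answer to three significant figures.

A = πr² = π(1.640×10^-2 m)² = 8.450×10^-4 m².
From L = μ₀N²A/ℓ, N = √(Lℓ / (μ₀A)).
N = √[(1.300×10^-3)(0.795) / ((4π×10⁻⁷)×8.450×10^-4)] = √(9.733×10^5) ≈ 986.6.

N ≈ 987 turns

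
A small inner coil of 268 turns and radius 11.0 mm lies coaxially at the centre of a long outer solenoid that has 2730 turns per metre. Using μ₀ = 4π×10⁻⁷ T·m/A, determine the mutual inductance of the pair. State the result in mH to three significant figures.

The outer solenoid produces a uniform field B₁ = μ₀n₁I₁ across the inner coil,
so the flux linkage is N₂Φ = N₂B₁A₂ = μ₀n₁N₂A₂·I₁, giving M = μ₀n₁N₂A₂.
A₂ = πr² = π(1.100×10^-2 m)² = 3.801×10^-4 m².
M = (4π×10⁻⁷)(2730)(268)(3.801×10^-4) = 3.49496×10^-4 H.

M ≈ 0.349 mH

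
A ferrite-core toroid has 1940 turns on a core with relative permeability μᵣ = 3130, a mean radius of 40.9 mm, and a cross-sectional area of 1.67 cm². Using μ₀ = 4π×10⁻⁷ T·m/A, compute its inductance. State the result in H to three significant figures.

For a thin toroid, L = μ₀μᵣN²A/(2πR).
L = (4π×10⁻⁷)(3130)(1940)²(1.670×10^-4) / (2π×4.090×10^-2 m) = 9.62 H.

L ≈ 9.62 H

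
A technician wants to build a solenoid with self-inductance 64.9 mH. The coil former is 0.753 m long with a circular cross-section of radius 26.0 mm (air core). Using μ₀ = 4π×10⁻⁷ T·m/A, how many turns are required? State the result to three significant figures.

N ≈ 4280 turns

A = πr² = π(2.600×10^-2 m)² = 2.124×10^-3 m².
From L = μ₀N²A/ℓ, N = √(Lℓ / (μ₀A)).
N = √[(6.490×10^-2)(0.753) / ((4π×10⁻⁷)×2.124×10^-3)] = √(1.831×10^7) ≈ 4279.2.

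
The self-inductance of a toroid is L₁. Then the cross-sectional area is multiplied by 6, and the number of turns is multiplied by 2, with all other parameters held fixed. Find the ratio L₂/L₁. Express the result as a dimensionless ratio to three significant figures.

L₂/L₁ = 24.0

For a toroid, L ∝ μᵣN²A/R.
L₂/L₁ = (6) × (2)^2 = 24.0.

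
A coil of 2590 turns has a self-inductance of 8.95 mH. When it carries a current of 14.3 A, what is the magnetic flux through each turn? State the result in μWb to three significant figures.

Φ_B ≈ 49.4 μWb

From L = NΦ_B/I, the flux per turn is Φ_B = LI/N.
Φ_B = (8.950×10^-3 H)(14.3 A)/2590 = 4.942×10^-5 Wb.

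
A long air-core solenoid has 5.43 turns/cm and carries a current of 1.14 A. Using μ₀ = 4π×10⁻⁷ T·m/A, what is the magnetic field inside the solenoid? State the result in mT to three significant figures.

B ≈ 0.778 mT

Inside a long solenoid, B = μ₀nI.
B = (4π×10⁻⁷)(543 m⁻¹)(1.14 A) = 7.779×10^-4 T.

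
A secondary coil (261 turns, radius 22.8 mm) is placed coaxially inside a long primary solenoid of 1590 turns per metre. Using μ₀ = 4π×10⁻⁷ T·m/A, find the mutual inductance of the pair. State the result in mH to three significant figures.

The outer solenoid produces a uniform field B₁ = μ₀n₁I₁ across the inner coil,
so the flux linkage is N₂Φ = N₂B₁A₂ = μ₀n₁N₂A₂·I₁, giving M = μ₀n₁N₂A₂.
A₂ = πr² = π(2.280×10^-2 m)² = 1.633×10^-3 m².
M = (4π×10⁻⁷)(1590)(261)(1.633×10^-3) = 8.517×10^-4 H.

M ≈ 0.852 mH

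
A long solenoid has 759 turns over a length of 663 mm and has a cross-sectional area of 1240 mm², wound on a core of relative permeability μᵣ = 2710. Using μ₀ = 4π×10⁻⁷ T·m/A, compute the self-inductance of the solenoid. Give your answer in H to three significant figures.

L ≈ 3.67 H

A = 1240 mm² = 1.240×10^-3 m².
For a long solenoid, L = μ₀μᵣN²A/ℓ.
L = (4π×10⁻⁷)(2710)(759)²(1.240×10^-3)/(0.663 m) = 3.669 H.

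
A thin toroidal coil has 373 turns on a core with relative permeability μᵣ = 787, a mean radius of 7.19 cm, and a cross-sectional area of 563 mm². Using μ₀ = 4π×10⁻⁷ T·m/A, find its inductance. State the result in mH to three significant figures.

For a thin toroid, L = μ₀μᵣN²A/(2πR).
L = (4π×10⁻⁷)(787)(373)²(5.630×10^-4) / (2π×7.190×10^-2 m) = 0.17148 H.

L ≈ 171 mH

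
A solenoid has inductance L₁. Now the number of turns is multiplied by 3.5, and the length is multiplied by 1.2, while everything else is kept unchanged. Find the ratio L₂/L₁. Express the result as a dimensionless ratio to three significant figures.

For a solenoid, L ∝ μᵣN²A/ℓ.
L₂/L₁ = (3.5)^2 × (1.2)^-1 = 10.2.

L₂/L₁ = 10.2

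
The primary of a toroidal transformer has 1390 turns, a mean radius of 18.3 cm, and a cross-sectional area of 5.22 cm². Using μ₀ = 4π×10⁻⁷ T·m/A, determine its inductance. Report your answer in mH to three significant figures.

L ≈ 1.10 mH

For a thin toroid, L = μ₀N²A/(2πR).
L = (4π×10⁻⁷)(1390)²(5.220×10^-4) / (2π×0.183 m) = 1.102×10^-3 H.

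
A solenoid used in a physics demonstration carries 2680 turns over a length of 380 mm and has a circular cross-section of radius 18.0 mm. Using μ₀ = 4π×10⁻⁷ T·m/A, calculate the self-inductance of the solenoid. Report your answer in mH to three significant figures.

A = πr² = π(1.800×10^-2 m)² = 1.018×10^-3 m².
For a long solenoid, L = μ₀N²A/ℓ.
L = (4π×10⁻⁷)(2680)²(1.018×10^-3)/(0.38 m) = 2.418×10^-2 H.

L ≈ 24.2 mH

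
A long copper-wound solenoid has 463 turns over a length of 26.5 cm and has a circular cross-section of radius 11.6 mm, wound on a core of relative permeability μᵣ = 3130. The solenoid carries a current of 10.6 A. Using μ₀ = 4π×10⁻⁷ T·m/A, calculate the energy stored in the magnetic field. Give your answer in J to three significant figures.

A = πr² = π(1.160×10^-2 m)² = 4.227×10^-4 m².
L = μ₀μᵣN²A/ℓ = (4π×10⁻⁷)(3130)(463)²(4.227×10^-4)/(0.265) = 1.345 H.
U = ½LI² = ½(1.345)(10.6)² = 75.56 J.

U ≈ 75.6 J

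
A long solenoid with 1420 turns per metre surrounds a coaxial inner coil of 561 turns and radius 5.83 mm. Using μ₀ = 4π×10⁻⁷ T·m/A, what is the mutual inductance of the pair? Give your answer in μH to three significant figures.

The outer solenoid produces a uniform field B₁ = μ₀n₁I₁ across the inner coil,
so the flux linkage is N₂Φ = N₂B₁A₂ = μ₀n₁N₂A₂·I₁, giving M = μ₀n₁N₂A₂.
A₂ = πr² = π(5.830×10^-3 m)² = 1.068×10^-4 m².
M = (4π×10⁻⁷)(1420)(561)(1.068×10^-4) = 1.069×10^-4 H.

M ≈ 107 μH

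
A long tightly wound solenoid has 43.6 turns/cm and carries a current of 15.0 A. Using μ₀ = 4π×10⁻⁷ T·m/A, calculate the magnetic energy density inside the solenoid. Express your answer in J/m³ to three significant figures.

u ≈ 2690 J/m³

B = μ₀nI = (4π×10⁻⁷)(4.360×10^3)(15.0) = 8.218×10^-2 T.
u = B²/(2μ₀) = (8.218×10^-2)²/(2×4π×10⁻⁷) = 2.687×10^3 J/m³.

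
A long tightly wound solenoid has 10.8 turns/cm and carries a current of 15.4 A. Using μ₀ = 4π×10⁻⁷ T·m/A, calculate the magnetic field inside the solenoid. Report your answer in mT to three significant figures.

B ≈ 20.9 mT

Inside a long solenoid, B = μ₀nI.
B = (4π×10⁻⁷)(1.080×10^3 m⁻¹)(15.4 A) = 2.090×10^-2 T.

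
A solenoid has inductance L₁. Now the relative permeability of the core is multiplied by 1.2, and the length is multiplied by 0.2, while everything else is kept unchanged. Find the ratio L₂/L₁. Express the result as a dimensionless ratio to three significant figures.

For a solenoid, L ∝ μᵣN²A/ℓ.
L₂/L₁ = (1.2) × (0.2)^-1 = 6.00.

L₂/L₁ = 6.00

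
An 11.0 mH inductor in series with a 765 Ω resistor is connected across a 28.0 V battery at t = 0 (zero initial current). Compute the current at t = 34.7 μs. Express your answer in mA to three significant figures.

τ = L/R = 1.100×10^-2/765 = 1.438×10^-5 s; final current I_∞ = ε/R = 28.0/765 = 3.660×10^-2 A.
I(t) = I_∞(1 − e^(−t/τ)) with t/τ = 2.413.
I = (3.660×10^-2)(1 − e^(−2.413)) = 3.332×10^-2 A.

I ≈ 33.3 mA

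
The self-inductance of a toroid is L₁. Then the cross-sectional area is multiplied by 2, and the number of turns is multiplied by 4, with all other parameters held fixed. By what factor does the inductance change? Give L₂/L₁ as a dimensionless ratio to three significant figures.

L₂/L₁ = 32.0

For a toroid, L ∝ μᵣN²A/R.
L₂/L₁ = (2) × (4)^2 = 32.0.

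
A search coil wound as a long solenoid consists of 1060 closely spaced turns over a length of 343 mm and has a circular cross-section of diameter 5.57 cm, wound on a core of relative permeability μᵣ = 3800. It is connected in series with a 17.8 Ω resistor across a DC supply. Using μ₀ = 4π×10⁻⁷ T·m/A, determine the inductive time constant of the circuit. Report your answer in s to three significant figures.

τ ≈ 2.14 s

A = π(d/2)² = π(2.785×10^-2 m)² = 2.437×10^-3 m².
L = μ₀μᵣN²A/ℓ = (4π×10⁻⁷)(3800)(1060)²(2.437×10^-3)/(0.343) = 38.12 H.
τ = L/R = (38.12)/(17.8) = 2.141 s.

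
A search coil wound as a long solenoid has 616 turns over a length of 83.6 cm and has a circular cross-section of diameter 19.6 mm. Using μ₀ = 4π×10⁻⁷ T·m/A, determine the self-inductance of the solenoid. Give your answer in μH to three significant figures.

A = π(d/2)² = π(9.800×10^-3 m)² = 3.017×10^-4 m².
For a long solenoid, L = μ₀N²A/ℓ.
L = (4π×10⁻⁷)(616)²(3.017×10^-4)/(0.836 m) = 1.721×10^-4 H.

L ≈ 172 μH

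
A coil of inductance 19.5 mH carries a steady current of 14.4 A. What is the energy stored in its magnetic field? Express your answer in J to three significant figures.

U ≈ 2.02 J

Stored magnetic energy: U = ½LI².
U = ½(1.950×10^-2 H)(14.4 A)² = 2.022 J.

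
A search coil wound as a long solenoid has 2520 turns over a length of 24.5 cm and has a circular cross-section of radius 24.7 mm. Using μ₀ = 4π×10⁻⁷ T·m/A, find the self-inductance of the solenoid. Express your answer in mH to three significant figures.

L ≈ 62.4 mH

A = πr² = π(2.470×10^-2 m)² = 1.917×10^-3 m².
For a long solenoid, L = μ₀N²A/ℓ.
L = (4π×10⁻⁷)(2520)²(1.917×10^-3)/(0.245 m) = 6.243×10^-2 H.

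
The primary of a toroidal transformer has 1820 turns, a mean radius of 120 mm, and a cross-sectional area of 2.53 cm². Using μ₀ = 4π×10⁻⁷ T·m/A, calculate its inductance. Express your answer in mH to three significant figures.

L ≈ 1.40 mH

For a thin toroid, L = μ₀N²A/(2πR).
L = (4π×10⁻⁷)(1820)²(2.530×10^-4) / (2π×0.12 m) = 1.397×10^-3 H.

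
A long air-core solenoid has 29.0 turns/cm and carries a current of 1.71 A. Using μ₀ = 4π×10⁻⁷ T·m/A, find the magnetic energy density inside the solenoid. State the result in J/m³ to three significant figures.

B = μ₀nI = (4π×10⁻⁷)(2.900×10^3)(1.71) = 6.232×10^-3 T.
u = B²/(2μ₀) = (6.232×10^-3)²/(2×4π×10⁻⁷) = 15.45 J/m³.

u ≈ 15.5 J/m³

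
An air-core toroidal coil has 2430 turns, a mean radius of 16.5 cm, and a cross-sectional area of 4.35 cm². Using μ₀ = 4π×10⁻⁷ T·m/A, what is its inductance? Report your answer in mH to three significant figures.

L ≈ 3.11 mH

For a thin toroid, L = μ₀N²A/(2πR).
L = (4π×10⁻⁷)(2430)²(4.350×10^-4) / (2π×0.165 m) = 3.113×10^-3 H.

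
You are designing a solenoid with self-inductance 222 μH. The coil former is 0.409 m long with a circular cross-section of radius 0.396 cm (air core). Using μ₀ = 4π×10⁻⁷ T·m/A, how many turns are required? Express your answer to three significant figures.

N ≈ 1210 turns

A = πr² = π(3.960×10^-3 m)² = 4.927×10^-5 m².
From L = μ₀N²A/ℓ, N = √(Lℓ / (μ₀A)).
N = √[(2.220×10^-4)(0.409) / ((4π×10⁻⁷)×4.927×10^-5)] = √(1.467×10^6) ≈ 1211.1.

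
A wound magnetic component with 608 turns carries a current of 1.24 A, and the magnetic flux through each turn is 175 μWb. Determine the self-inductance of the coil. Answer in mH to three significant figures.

Self-inductance is defined by L = NΦ_B/I (flux linkage over current).
L = (608)(1.750×10^-4 Wb)/(1.24 A) = 8.581×10^-2 H.

L ≈ 85.8 mH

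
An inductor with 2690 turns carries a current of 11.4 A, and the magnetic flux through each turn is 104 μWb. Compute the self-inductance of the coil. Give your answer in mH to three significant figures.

L ≈ 24.5 mH

Self-inductance is defined by L = NΦ_B/I (flux linkage over current).
L = (2690)(1.040×10^-4 Wb)/(11.4 A) = 2.454×10^-2 H.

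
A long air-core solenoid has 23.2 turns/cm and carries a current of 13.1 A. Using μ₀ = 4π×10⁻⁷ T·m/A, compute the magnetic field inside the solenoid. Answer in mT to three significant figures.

Inside a long solenoid, B = μ₀nI.
B = (4π×10⁻⁷)(2.320×10^3 m⁻¹)(13.1 A) = 3.819×10^-2 T.

B ≈ 38.2 mT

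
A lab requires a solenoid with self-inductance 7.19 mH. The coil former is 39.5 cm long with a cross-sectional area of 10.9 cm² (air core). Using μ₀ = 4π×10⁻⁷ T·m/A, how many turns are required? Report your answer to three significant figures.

A = 10.9 cm² = 1.090×10^-3 m².
From L = μ₀N²A/ℓ, N = √(Lℓ / (μ₀A)).
N = √[(7.190×10^-3)(0.395) / ((4π×10⁻⁷)×1.090×10^-3)] = √(2.073×10^6) ≈ 1439.9.

N ≈ 1440 turns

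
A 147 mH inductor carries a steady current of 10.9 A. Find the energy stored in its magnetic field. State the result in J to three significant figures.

Stored magnetic energy: U = ½LI².
U = ½(0.147 H)(10.9 A)² = 8.733 J.

U ≈ 8.73 J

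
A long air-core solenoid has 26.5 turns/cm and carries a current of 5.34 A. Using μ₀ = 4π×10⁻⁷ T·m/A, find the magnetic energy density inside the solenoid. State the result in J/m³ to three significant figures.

u ≈ 126 J/m³

B = μ₀nI = (4π×10⁻⁷)(2.650×10^3)(5.34) = 1.778×10^-2 T.
u = B²/(2μ₀) = (1.778×10^-2)²/(2×4π×10⁻⁷) = 125.8 J/m³.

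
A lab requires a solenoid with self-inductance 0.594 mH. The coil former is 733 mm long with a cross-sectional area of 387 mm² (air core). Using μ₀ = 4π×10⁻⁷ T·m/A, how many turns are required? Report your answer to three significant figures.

N ≈ 946 turns

A = 387 mm² = 3.870×10^-4 m².
From L = μ₀N²A/ℓ, N = √(Lℓ / (μ₀A)).
N = √[(5.940×10^-4)(0.733) / ((4π×10⁻⁷)×3.870×10^-4)] = √(8.953×10^5) ≈ 946.2.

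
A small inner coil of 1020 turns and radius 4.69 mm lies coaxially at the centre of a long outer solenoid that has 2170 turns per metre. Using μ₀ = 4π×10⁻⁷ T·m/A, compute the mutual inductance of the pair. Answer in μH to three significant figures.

M ≈ 192 μH

The outer solenoid produces a uniform field B₁ = μ₀n₁I₁ across the inner coil,
so the flux linkage is N₂Φ = N₂B₁A₂ = μ₀n₁N₂A₂·I₁, giving M = μ₀n₁N₂A₂.
A₂ = πr² = π(4.690×10^-3 m)² = 6.910×10^-5 m².
M = (4π×10⁻⁷)(2170)(1020)(6.910×10^-5) = 1.922×10^-4 H.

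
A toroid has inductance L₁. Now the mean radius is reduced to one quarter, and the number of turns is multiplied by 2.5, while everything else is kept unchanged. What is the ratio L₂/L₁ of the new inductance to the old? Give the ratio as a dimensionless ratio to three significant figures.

L₂/L₁ = 25.0

For a toroid, L ∝ μᵣN²A/R.
L₂/L₁ = (0.25)^-1 × (2.5)^2 = 25.0.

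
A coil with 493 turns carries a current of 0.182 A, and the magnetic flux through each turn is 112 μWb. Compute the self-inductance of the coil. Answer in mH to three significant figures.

Self-inductance is defined by L = NΦ_B/I (flux linkage over current).
L = (493)(1.120×10^-4 Wb)/(0.182 A) = 0.3034 H.

L ≈ 303 mH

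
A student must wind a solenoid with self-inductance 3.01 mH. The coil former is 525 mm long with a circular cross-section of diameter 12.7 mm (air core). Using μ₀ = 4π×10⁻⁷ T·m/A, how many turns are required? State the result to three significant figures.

A = π(d/2)² = π(6.350×10^-3 m)² = 1.267×10^-4 m².
From L = μ₀N²A/ℓ, N = √(Lℓ / (μ₀A)).
N = √[(3.010×10^-3)(0.525) / ((4π×10⁻⁷)×1.267×10^-4)] = √(9.927×10^6) ≈ 3150.7.

N ≈ 3150 turns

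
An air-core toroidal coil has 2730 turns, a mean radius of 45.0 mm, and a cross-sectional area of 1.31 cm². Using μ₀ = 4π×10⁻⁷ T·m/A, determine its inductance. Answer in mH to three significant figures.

For a thin toroid, L = μ₀N²A/(2πR).
L = (4π×10⁻⁷)(2730)²(1.310×10^-4) / (2π×4.500×10^-2 m) = 4.339×10^-3 H.

L ≈ 4.34 mH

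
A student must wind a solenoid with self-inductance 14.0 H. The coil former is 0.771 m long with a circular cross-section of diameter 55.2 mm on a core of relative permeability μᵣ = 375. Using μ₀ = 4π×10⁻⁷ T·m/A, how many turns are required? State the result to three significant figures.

A = π(d/2)² = π(2.760×10^-2 m)² = 2.393×10^-3 m².
From L = μ₀μᵣN²A/ℓ, N = √(Lℓ / (μ₀μᵣA)).
N = √[(14)(0.771) / ((4π×10⁻⁷)(375)×2.393×10^-3)] = √(9.571×10^6) ≈ 3093.8.

N ≈ 3090 turns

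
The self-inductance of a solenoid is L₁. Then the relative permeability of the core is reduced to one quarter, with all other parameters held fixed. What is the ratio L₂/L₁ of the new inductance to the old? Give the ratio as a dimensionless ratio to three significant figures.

For a solenoid, L ∝ μᵣN²A/ℓ.
L₂/L₁ = (0.25) = 0.250.

L₂/L₁ = 0.250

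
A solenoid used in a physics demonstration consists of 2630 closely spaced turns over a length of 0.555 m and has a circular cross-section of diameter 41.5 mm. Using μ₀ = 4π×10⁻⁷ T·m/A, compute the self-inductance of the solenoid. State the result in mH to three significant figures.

L ≈ 21.2 mH

A = π(d/2)² = π(2.075×10^-2 m)² = 1.353×10^-3 m².
For a long solenoid, L = μ₀N²A/ℓ.
L = (4π×10⁻⁷)(2630)²(1.353×10^-3)/(0.555 m) = 2.118×10^-2 H.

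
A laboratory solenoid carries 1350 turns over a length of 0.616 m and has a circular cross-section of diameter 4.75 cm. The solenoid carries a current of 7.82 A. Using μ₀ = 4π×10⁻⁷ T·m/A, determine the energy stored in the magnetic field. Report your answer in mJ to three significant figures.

U ≈ 201 mJ

A = π(d/2)² = π(2.375×10^-2 m)² = 1.772×10^-3 m².
L = μ₀N²A/ℓ = (4π×10⁻⁷)(1350)²(1.772×10^-3)/(0.616) = 6.588×10^-3 H.
U = ½LI² = ½(6.588×10^-3)(7.82)² = 0.2014 J.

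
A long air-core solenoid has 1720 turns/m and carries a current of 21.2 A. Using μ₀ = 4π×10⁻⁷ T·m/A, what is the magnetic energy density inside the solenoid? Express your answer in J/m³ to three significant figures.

B = μ₀nI = (4π×10⁻⁷)(1.720×10^3)(21.2) = 4.582×10^-2 T.
u = B²/(2μ₀) = (4.582×10^-2)²/(2×4π×10⁻⁷) = 835.4 J/m³.

u ≈ 835 J/m³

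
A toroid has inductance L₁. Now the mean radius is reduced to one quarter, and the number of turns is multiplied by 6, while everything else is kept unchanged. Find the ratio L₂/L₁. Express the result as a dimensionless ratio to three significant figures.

L₂/L₁ = 144

For a toroid, L ∝ μᵣN²A/R.
L₂/L₁ = (0.25)^-1 × (6)^2 = 144.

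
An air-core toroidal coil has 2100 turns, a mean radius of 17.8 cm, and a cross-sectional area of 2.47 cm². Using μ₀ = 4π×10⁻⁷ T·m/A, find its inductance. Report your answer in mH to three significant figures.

For a thin toroid, L = μ₀N²A/(2πR).
L = (4π×10⁻⁷)(2100)²(2.470×10^-4) / (2π×0.178 m) = 1.224×10^-3 H.

L ≈ 1.22 mH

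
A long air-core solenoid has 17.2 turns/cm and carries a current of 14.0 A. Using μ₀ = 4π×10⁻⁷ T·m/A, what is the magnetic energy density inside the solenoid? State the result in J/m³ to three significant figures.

B = μ₀nI = (4π×10⁻⁷)(1.720×10^3)(14.0) = 3.026×10^-2 T.
u = B²/(2μ₀) = (3.026×10^-2)²/(2×4π×10⁻⁷) = 364.3 J/m³.

u ≈ 364 J/m³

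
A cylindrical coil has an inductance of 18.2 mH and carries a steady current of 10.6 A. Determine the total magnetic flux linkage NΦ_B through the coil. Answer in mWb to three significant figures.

From L = NΦ_B/I, the flux linkage is NΦ_B = LI.
NΦ_B = (1.820×10^-2 H)(10.6 A) = 0.1929 Wb.

NΦ_B ≈ 193 mWb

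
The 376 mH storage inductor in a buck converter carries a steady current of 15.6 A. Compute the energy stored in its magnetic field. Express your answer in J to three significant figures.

U ≈ 45.8 J

Stored magnetic energy: U = ½LI².
U = ½(0.376 H)(15.6 A)² = 45.75 J.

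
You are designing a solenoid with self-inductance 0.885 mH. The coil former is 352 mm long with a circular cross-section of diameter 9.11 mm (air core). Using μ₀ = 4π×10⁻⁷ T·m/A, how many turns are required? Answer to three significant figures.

N ≈ 1950 turns

A = π(d/2)² = π(4.555×10^-3 m)² = 6.518×10^-5 m².
From L = μ₀N²A/ℓ, N = √(Lℓ / (μ₀A)).
N = √[(8.850×10^-4)(0.352) / ((4π×10⁻⁷)×6.518×10^-5)] = √(3.803×10^6) ≈ 1950.2.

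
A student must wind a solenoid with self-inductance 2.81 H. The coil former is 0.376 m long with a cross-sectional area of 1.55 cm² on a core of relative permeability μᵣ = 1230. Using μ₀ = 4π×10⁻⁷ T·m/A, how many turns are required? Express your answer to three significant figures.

N ≈ 2100 turns

A = 1.55 cm² = 1.550×10^-4 m².
From L = μ₀μᵣN²A/ℓ, N = √(Lℓ / (μ₀μᵣA)).
N = √[(2.81)(0.376) / ((4π×10⁻⁷)(1230)×1.550×10^-4)] = √(4.410×10^6) ≈ 2100.0.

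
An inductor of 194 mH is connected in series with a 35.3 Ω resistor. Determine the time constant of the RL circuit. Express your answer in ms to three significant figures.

τ ≈ 5.50 ms

τ = L/R = (0.194 H)/(35.3 Ω) = 5.496×10^-3 s.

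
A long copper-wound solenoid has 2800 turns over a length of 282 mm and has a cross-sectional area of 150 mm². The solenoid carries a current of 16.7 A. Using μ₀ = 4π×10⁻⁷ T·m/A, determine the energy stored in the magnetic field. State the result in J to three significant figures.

A = 150 mm² = 1.500×10^-4 m².
L = μ₀N²A/ℓ = (4π×10⁻⁷)(2800)²(1.500×10^-4)/(0.282) = 5.240×10^-3 H.
U = ½LI² = ½(5.240×10^-3)(16.7)² = 0.7308 J.

U ≈ 0.731 J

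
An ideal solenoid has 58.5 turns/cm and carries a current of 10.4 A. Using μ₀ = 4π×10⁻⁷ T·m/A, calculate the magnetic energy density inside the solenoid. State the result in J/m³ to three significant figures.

B = μ₀nI = (4π×10⁻⁷)(5.850×10^3)(10.4) = 7.645×10^-2 T.
u = B²/(2μ₀) = (7.645×10^-2)²/(2×4π×10⁻⁷) = 2.326×10^3 J/m³.

u ≈ 2330 J/m³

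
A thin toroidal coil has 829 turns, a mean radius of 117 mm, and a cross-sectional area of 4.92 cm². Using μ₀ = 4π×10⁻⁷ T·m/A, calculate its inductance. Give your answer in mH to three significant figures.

For a thin toroid, L = μ₀N²A/(2πR).
L = (4π×10⁻⁷)(829)²(4.920×10^-4) / (2π×0.117 m) = 5.780×10^-4 H.

L ≈ 0.578 mH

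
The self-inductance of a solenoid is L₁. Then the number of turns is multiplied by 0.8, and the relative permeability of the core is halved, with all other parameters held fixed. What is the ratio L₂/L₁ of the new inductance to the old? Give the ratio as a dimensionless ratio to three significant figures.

For a solenoid, L ∝ μᵣN²A/ℓ.
L₂/L₁ = (0.8)^2 × (0.5) = 0.320.

L₂/L₁ = 0.320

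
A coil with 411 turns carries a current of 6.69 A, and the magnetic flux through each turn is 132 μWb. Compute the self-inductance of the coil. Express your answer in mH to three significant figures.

L ≈ 8.11 mH

Self-inductance is defined by L = NΦ_B/I (flux linkage over current).
L = (411)(1.320×10^-4 Wb)/(6.69 A) = 8.109×10^-3 H.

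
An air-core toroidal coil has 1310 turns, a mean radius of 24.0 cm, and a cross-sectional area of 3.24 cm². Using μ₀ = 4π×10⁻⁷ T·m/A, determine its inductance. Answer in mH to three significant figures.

For a thin toroid, L = μ₀N²A/(2πR).
L = (4π×10⁻⁷)(1310)²(3.240×10^-4) / (2π×0.24 m) = 4.633×10^-4 H.

L ≈ 0.463 mH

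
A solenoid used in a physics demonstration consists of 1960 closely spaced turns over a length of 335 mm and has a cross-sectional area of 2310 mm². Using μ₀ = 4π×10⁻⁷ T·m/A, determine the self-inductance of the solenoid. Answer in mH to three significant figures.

L ≈ 33.3 mH

A = 2310 mm² = 2.310×10^-3 m².
For a long solenoid, L = μ₀N²A/ℓ.
L = (4π×10⁻⁷)(1960)²(2.310×10^-3)/(0.335 m) = 3.329×10^-2 H.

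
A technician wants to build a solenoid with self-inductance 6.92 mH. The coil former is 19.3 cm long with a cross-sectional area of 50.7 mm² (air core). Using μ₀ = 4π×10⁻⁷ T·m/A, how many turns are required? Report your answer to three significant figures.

N ≈ 4580 turns

A = 50.7 mm² = 5.070×10^-5 m².
From L = μ₀N²A/ℓ, N = √(Lℓ / (μ₀A)).
N = √[(6.920×10^-3)(0.193) / ((4π×10⁻⁷)×5.070×10^-5)] = √(2.096×10^7) ≈ 4578.5.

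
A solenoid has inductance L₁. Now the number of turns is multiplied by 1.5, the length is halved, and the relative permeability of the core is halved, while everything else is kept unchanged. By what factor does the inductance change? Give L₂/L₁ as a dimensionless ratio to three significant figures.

L₂/L₁ = 2.25

For a solenoid, L ∝ μᵣN²A/ℓ.
L₂/L₁ = (1.5)^2 × (0.5)^-1 × (0.5) = 2.25.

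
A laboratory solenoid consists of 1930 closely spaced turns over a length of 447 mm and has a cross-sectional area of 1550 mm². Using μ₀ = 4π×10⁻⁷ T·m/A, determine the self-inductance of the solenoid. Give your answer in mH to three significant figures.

A = 1550 mm² = 1.550×10^-3 m².
For a long solenoid, L = μ₀N²A/ℓ.
L = (4π×10⁻⁷)(1930)²(1.550×10^-3)/(0.447 m) = 1.623×10^-2 H.

L ≈ 16.2 mH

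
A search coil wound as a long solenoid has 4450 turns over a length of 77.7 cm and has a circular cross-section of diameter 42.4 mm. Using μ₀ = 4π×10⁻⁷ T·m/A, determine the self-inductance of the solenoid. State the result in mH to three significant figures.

L ≈ 45.2 mH

A = π(d/2)² = π(2.120×10^-2 m)² = 1.412×10^-3 m².
For a long solenoid, L = μ₀N²A/ℓ.
L = (4π×10⁻⁷)(4450)²(1.412×10^-3)/(0.777 m) = 4.522×10^-2 H.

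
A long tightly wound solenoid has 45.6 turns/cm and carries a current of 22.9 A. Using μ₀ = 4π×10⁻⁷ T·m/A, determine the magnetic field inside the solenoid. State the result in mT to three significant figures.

B ≈ 131 mT

Inside a long solenoid, B = μ₀nI.
B = (4π×10⁻⁷)(4.560×10^3 m⁻¹)(22.9 A) = 0.1312 T.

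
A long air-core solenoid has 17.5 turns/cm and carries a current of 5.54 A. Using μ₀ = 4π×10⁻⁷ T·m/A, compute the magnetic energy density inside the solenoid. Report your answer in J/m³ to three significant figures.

u ≈ 59.1 J/m³

B = μ₀nI = (4π×10⁻⁷)(1.750×10^3)(5.54) = 1.218×10^-2 T.
u = B²/(2μ₀) = (1.218×10^-2)²/(2×4π×10⁻⁷) = 59.06 J/m³.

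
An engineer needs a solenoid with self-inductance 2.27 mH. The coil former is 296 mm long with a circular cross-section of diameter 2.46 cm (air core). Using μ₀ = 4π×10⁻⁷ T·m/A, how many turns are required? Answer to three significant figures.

N ≈ 1060 turns

A = π(d/2)² = π(1.230×10^-2 m)² = 4.753×10^-4 m².
From L = μ₀N²A/ℓ, N = √(Lℓ / (μ₀A)).
N = √[(2.270×10^-3)(0.296) / ((4π×10⁻⁷)×4.753×10^-4)] = √(1.12499×10^6) ≈ 1060.7.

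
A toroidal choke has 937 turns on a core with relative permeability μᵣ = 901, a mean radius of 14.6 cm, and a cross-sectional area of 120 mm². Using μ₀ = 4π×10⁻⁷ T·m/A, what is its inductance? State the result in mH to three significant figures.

L ≈ 130 mH

For a thin toroid, L = μ₀μᵣN²A/(2πR).
L = (4π×10⁻⁷)(901)(937)²(1.200×10^-4) / (2π×0.146 m) = 0.13 H.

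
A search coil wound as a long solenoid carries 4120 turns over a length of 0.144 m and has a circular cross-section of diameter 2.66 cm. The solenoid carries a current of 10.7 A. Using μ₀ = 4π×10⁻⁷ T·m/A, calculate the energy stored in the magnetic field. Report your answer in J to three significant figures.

A = π(d/2)² = π(1.330×10^-2 m)² = 5.557×10^-4 m².
L = μ₀N²A/ℓ = (4π×10⁻⁷)(4120)²(5.557×10^-4)/(0.144) = 8.232×10^-2 H.
U = ½LI² = ½(8.232×10^-2)(10.7)² = 4.712 J.

U ≈ 4.71 J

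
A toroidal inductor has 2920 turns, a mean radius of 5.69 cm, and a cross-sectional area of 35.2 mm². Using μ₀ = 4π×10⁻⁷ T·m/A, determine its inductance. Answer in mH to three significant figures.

For a thin toroid, L = μ₀N²A/(2πR).
L = (4π×10⁻⁷)(2920)²(3.520×10^-5) / (2π×5.690×10^-2 m) = 1.0549×10^-3 H.

L ≈ 1.05 mH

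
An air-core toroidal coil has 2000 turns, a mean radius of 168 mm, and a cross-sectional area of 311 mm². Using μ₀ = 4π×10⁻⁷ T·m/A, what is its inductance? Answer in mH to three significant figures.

L ≈ 1.48 mH

For a thin toroid, L = μ₀N²A/(2πR).
L = (4π×10⁻⁷)(2000)²(3.110×10^-4) / (2π×0.168 m) = 1.481×10^-3 H.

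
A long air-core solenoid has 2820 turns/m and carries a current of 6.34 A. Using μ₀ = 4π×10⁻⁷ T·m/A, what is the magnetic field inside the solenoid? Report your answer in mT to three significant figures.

B ≈ 22.5 mT

Inside a long solenoid, B = μ₀nI.
B = (4π×10⁻⁷)(2.820×10^3 m⁻¹)(6.34 A) = 2.247×10^-2 T.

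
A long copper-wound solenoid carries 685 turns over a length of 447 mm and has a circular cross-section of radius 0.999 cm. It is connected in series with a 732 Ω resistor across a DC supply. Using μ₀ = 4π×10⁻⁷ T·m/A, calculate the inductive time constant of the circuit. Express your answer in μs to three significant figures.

τ ≈ 0.565 μs

A = πr² = π(9.990×10^-3 m)² = 3.135×10^-4 m².
L = μ₀N²A/ℓ = (4π×10⁻⁷)(685)²(3.135×10^-4)/(0.447) = 4.136×10^-4 H.
τ = L/R = (4.136×10^-4)/(732) = 5.650×10^-7 s.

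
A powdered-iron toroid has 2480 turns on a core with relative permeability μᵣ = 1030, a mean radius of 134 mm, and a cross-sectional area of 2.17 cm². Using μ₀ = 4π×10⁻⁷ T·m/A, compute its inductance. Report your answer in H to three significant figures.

L ≈ 2.05 H

For a thin toroid, L = μ₀μᵣN²A/(2πR).
L = (4π×10⁻⁷)(1030)(2480)²(2.170×10^-4) / (2π×0.134 m) = 2.052 H.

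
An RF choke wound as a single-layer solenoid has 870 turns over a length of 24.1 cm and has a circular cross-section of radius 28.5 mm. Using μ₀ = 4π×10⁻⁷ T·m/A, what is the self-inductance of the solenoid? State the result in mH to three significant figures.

A = πr² = π(2.850×10^-2 m)² = 2.552×10^-3 m².
For a long solenoid, L = μ₀N²A/ℓ.
L = (4π×10⁻⁷)(870)²(2.552×10^-3)/(0.241 m) = 1.007×10^-2 H.

L ≈ 10.1 mH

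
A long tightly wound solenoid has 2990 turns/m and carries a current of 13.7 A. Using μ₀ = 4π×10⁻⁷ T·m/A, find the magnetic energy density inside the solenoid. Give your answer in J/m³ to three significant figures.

B = μ₀nI = (4π×10⁻⁷)(2.990×10^3)(13.7) = 5.148×10^-2 T.
u = B²/(2μ₀) = (5.148×10^-2)²/(2×4π×10⁻⁷) = 1.054×10^3 J/m³.

u ≈ 1050 J/m³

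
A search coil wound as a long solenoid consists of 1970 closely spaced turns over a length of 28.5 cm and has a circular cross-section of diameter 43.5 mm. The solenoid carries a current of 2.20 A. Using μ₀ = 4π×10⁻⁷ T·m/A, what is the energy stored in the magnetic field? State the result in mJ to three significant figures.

A = π(d/2)² = π(2.175×10^-2 m)² = 1.486×10^-3 m².
L = μ₀N²A/ℓ = (4π×10⁻⁷)(1970)²(1.486×10^-3)/(0.285) = 2.543×10^-2 H.
U = ½LI² = ½(2.543×10^-2)(2.20)² = 6.154×10^-2 J.

U ≈ 61.5 mJ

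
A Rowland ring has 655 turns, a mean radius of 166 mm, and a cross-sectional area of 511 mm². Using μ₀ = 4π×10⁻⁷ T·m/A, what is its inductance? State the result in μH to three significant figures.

L ≈ 264 μH

For a thin toroid, L = μ₀N²A/(2πR).
L = (4π×10⁻⁷)(655)²(5.110×10^-4) / (2π×0.166 m) = 2.641×10^-4 H.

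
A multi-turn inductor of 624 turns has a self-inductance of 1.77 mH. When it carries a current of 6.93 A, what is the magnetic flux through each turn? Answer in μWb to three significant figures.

From L = NΦ_B/I, the flux per turn is Φ_B = LI/N.
Φ_B = (1.770×10^-3 H)(6.93 A)/624 = 1.966×10^-5 Wb.

Φ_B ≈ 19.7 μWb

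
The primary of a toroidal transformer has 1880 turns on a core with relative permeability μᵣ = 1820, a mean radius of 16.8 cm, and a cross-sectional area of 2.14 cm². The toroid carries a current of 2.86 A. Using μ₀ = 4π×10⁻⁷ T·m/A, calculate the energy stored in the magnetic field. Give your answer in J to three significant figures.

L = μ₀μᵣN²A/(2πR) = (4π×10⁻⁷)(1820)(1880)²(2.140×10^-4)/(2π×0.168) = 1.639 H.
U = ½LI² = ½(1.639)(2.86)² = 6.702 J.

U ≈ 6.70 J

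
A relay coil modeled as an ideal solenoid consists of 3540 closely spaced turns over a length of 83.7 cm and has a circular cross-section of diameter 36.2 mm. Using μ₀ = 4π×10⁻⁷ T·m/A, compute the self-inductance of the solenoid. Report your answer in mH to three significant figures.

A = π(d/2)² = π(1.810×10^-2 m)² = 1.029×10^-3 m².
For a long solenoid, L = μ₀N²A/ℓ.
L = (4π×10⁻⁷)(3540)²(1.029×10^-3)/(0.837 m) = 1.936×10^-2 H.

L ≈ 19.4 mH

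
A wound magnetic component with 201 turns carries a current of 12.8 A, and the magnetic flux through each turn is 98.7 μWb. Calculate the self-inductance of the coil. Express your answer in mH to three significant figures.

L ≈ 1.55 mH

Self-inductance is defined by L = NΦ_B/I (flux linkage over current).
L = (201)(9.870×10^-5 Wb)/(12.8 A) = 1.550×10^-3 H.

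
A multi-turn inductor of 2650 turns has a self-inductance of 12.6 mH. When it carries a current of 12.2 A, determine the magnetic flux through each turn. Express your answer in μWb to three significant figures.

Φ_B ≈ 58.0 μWb

From L = NΦ_B/I, the flux per turn is Φ_B = LI/N.
Φ_B = (1.260×10^-2 H)(12.2 A)/2650 = 5.801×10^-5 Wb.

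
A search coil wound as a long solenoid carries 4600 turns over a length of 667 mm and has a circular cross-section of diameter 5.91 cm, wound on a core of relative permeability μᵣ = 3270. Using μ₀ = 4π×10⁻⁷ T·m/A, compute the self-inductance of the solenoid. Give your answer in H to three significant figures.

L ≈ 358 H

A = π(d/2)² = π(2.955×10^-2 m)² = 2.743×10^-3 m².
For a long solenoid, L = μ₀μᵣN²A/ℓ.
L = (4π×10⁻⁷)(3270)(4600)²(2.743×10^-3)/(0.667 m) = 357.6 H.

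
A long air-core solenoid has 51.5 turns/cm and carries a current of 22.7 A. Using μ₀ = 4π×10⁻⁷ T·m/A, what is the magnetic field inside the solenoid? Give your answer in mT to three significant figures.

B ≈ 147 mT

Inside a long solenoid, B = μ₀nI.
B = (4π×10⁻⁷)(5.150×10^3 m⁻¹)(22.7 A) = 0.1469 T.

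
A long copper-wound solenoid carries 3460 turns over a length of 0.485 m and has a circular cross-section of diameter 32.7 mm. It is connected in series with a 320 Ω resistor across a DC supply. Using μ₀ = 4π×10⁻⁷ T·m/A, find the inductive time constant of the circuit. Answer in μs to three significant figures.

A = π(d/2)² = π(1.635×10^-2 m)² = 8.398×10^-4 m².
L = μ₀N²A/ℓ = (4π×10⁻⁷)(3460)²(8.398×10^-4)/(0.485) = 2.60499×10^-2 H.
τ = L/R = (2.60499×10^-2)/(320) = 8.141×10^-5 s.

τ ≈ 81.4 μs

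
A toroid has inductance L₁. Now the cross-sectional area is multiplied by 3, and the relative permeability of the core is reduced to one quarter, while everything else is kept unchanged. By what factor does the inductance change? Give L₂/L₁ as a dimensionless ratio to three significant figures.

L₂/L₁ = 0.750

For a toroid, L ∝ μᵣN²A/R.
L₂/L₁ = (3) × (0.25) = 0.750.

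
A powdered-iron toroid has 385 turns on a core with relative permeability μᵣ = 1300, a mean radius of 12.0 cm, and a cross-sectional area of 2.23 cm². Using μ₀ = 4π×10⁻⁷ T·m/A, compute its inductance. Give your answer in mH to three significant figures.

For a thin toroid, L = μ₀μᵣN²A/(2πR).
L = (4π×10⁻⁷)(1300)(385)²(2.230×10^-4) / (2π×0.12 m) = 7.162×10^-2 H.

L ≈ 71.6 mH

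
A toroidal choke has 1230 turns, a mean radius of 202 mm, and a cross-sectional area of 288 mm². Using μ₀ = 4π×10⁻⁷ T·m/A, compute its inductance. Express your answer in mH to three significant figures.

L ≈ 0.431 mH

For a thin toroid, L = μ₀N²A/(2πR).
L = (4π×10⁻⁷)(1230)²(2.880×10^-4) / (2π×0.202 m) = 4.314×10^-4 H.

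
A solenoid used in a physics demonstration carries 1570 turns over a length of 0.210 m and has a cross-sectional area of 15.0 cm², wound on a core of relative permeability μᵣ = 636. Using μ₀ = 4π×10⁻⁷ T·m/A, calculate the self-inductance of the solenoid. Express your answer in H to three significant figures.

A = 15.0 cm² = 1.500×10^-3 m².
For a long solenoid, L = μ₀μᵣN²A/ℓ.
L = (4π×10⁻⁷)(636)(1570)²(1.500×10^-3)/(0.21 m) = 14.07 H.

L ≈ 14.1 H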